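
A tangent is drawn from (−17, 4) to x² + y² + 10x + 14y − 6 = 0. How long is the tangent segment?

√185

With centre O = (−5, −7), |OP|² = 265 and r² = 80.
Power of the point: PT² = |PO|² − r² = 185, so PT = √185.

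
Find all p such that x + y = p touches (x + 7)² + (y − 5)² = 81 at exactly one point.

p = −2 ± 9√2

The line touches the circle iff its distance from (−7, 5) is 9:
|1·(−7) + 1·5 − p| / √2 = 9
|p − (−2)| = 9√2.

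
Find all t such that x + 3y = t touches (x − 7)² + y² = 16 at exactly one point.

t = 7 ± 4√10

For a tangent, require d(centre, line) = r = 4.
|1·7 + 3·0 − t| / √10 = 4
|t − (7)| = 4√10.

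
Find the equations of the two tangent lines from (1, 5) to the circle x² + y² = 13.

2x − 3y = −13 and 3x + 2y = 13

A line y − (5) = m(x − (1)) is tangent when its distance from (0, 0) is √13:
(−1m − (−5))² = 13(m² + 1)
6m² + 5m − 6 = 0, so m = 2/3 or m = −3/2.
With m = 2/3: 2x − 3y = −13. With m = −3/2: 3x + 2y = 13.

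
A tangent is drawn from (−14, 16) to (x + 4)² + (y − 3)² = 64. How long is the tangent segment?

√205

Centre (−4, 3), r² = 64. |PO|² = (−10)² + (13)² = 269.
By the tangent–radius right angle, tangent length = √(|PO|² − r²) = √205.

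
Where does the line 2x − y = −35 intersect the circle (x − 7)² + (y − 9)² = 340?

(−11, 13) and (−7, 21)

Express y = 2x + 35 and substitute into the circle:
5x² + 90x + 385 = 0  ⟹  x² + 18x + 77 = 0
x = −7 or x = −11, giving (−7, 21) and (−11, 13).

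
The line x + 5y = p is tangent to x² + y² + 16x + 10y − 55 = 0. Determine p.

p = −33 ± 12√26

For a tangent, require d(centre, line) = r = 12.
|1·(−8) + 5·(−5) − p| / √26 = 12
|p − (−33)| = 12√26.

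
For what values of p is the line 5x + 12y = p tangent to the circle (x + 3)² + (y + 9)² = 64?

For a tangent, require d(centre, line) = r = 8.
|5·(−3) + 12·(−9) − p| / √169 = 8
|p − (−123)| = 8·13, so p = −19 or p = −227.

p = −227 or p = −19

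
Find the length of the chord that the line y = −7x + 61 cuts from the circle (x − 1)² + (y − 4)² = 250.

The distance from (1, 4) to the line is 50/√50, and r² = 250.
Half the chord is √(r² − d²) = √(200), so the full chord is 20√2.

20√2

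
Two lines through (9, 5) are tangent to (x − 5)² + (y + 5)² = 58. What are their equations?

A line y − (5) = m(x − (9)) is tangent when its distance from (5, −5) is √58:
[m·(−4) − (−10)]² = 58(m² + 1)
21m² + 40m − 21 = 0, so m = 3/7 or m = −7/3.
Through (9, 5) these give 3x − 7y = −8 and 7x + 3y = 78.

3x − 7y = −8 and 7x + 3y = 78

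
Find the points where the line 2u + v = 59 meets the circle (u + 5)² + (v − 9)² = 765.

(16, 27) and (22, 15)

From the line, v = −2u + 59. Substituting:
5u² − 190u + 1760 = 0  ⟹  u² − 38u + 352 = 0
u = 22 or u = 16, giving (22, 15) and (16, 27).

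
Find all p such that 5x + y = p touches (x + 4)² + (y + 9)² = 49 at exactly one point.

p = −29 ± 7√26

For a tangent, require d(centre, line) = r = 7.
|5·(−4) + 1·(−9) − p| / √26 = 7
|p − (−29)| = 7√26.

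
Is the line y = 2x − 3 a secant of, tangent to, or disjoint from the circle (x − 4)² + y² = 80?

d² = (2·4 − 1·0 − (3))²/5 = 5; r² = 80.
Since d² < r², the line cuts the circle twice.

secant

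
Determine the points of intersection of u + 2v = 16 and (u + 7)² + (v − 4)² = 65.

Express v = (16 − u)/2 and substitute into the circle:
5u² + 40u = 0  ⟹  u² + 8u = 0
u = 0 or u = −8, giving (0, 8) and (−8, 12).

(−8, 12) and (0, 8)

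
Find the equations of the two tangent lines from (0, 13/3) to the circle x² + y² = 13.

2x + 3y = 13 and 2x − 3y = −13

Let a tangent through (0, 13/3) have slope m. Its distance from (0, 0) must equal √13:
(0m − (−13/3))² = 13(m² + 1)
9m² − 4 = 0, so m = −2/3 or m = 2/3.
Through (0, 13/3) these give 2x + 3y = 13 and 2x − 3y = −13.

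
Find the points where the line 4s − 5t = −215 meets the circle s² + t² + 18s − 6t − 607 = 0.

Substitute t = (215 + 4s)/5:
41s² + 2050s + 24600 = 0  ⟹  s² + 50s + 600 = 0
s = −20 or s = −30, giving (−20, 27) and (−30, 19).

(−30, 19) and (−20, 27)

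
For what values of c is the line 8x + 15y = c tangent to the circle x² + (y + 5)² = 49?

c = −194 or c = 44

Tangency holds when the distance from the centre (0, −5) to the line equals the radius 7:
|8·0 + 15·(−5) − c| / √289 = 7
|c − (−75)| = 7·17, so c = 44 or c = −194.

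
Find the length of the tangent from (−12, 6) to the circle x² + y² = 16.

Centre (0, 0), r² = 16. |PO|² = (−12)² + (6)² = 180.
Power of the point: PT² = |PO|² − r² = 164, so PT = 2√41.

2√41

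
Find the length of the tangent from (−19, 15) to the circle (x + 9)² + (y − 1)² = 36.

The centre is (−9, 1) and r = 6. The square of the distance from P to the centre is 100 + 196 = 296.
The tangent meets the radius at right angles, so tangent² = |PO|² − r² = 296 − 36 = 260.

2√65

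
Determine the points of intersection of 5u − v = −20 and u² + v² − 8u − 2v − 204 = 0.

From the line, v = 5u + 20. Substituting:
26u² + 182u + 156 = 0  ⟹  u² + 7u + 6 = 0
u = −1 or u = −6, giving (−1, 15) and (−6, −10).

(−6, −10) and (−1, 15)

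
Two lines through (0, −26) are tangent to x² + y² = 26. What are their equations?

Write the tangent as mx − y + (−26 − m·(0)) = 0 and set its distance from the centre to √26:
[m·(0) − (26)]² = 26(m² + 1)
m² − 25 = 0, so m = 5 or m = −5.
With m = 5: 5x − y = 26. With m = −5: 5x + y = −26.

5x − y = 26 and 5x + y = −26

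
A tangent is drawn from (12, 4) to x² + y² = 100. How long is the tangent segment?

2√15

With centre O = (0, 0), |OP|² = 160 and r² = 100.
By the tangent–radius right angle, tangent length = √(|PO|² − r²) = √60 = 2√15.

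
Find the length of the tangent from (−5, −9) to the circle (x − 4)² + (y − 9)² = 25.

Centre (4, 9), r² = 25. |PO|² = (−9)² + (−18)² = 405.
By the tangent–radius right angle, tangent length = √(|PO|² − r²) = √380 = 2√95.

2√95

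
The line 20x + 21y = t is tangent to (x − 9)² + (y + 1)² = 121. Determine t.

t = −160 or t = 478

Tangency holds when the distance from the centre (9, −1) to the line equals the radius 11:
|20·9 + 21·(−1) − t| / √841 = 11
|t − (159)| = 11·29, so t = 478 or t = −160.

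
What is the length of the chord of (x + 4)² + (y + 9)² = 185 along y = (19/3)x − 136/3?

Express y = (−136 + 19x)/3 and substitute into the circle:
370x² − 4070x + 10360 = 0  ⟹  x² − 11x + 28 = 0
x = 7 or x = 4, giving (7, −1) and (4, −20).
|(7, −1) − (4, −20)| = √((3)² + (19)²) = √370.

√370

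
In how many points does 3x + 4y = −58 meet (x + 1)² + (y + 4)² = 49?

d² = (3·(−1) + 4·(−4) − (−58))²/25 = 1521/25; r² = 49.
Since d² > r², the line lies outside the circle.

0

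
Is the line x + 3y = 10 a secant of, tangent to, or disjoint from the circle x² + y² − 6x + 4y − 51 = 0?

Substituting the line into the circle gives 10x² − 86x − 239 = 0.
Discriminant = (−86)² − 4·10·(−239) = 16956 > 0.
Two real roots: the line is a secant.

secant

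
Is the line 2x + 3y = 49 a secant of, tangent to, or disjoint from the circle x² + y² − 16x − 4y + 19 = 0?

disjoint

d² = (2·8 + 3·2 − (49))²/13 = 729/13; r² = 49.
Since d² > r², the line lies outside the circle.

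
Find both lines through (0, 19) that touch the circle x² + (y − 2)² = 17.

Write the tangent as mx − y + (19 − m·(0)) = 0 and set its distance from the centre to √17:
[m·(0) − (−17)]² = 17(m² + 1)
m² − 16 = 0, so m = 4 or m = −4.
Through (0, 19) these give 4x − y = −19 and 4x + y = 19.

4x − y = −19 and 4x + y = 19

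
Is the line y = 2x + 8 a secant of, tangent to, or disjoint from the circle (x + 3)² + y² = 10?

Substituting the line into the circle gives 5x² + 38x + 63 = 0.
Δ = 1444 − 1260 = 184.
Two real roots: the line is a secant.

secant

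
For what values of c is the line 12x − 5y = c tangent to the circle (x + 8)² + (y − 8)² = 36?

For a tangent, require d(centre, line) = r = 6.
|12·(−8) − 5·8 − c| / √169 = 6
|c − (−136)| = 6·13, so c = −58 or c = −214.

c = −214 or c = −58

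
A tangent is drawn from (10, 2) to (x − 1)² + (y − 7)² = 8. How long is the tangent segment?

7√2

The centre is (1, 7) and r = 2√2. The square of the distance from P to the centre is 81 + 25 = 106.
Power of the point: PT² = |PO|² − r² = 98, so PT = 7√2.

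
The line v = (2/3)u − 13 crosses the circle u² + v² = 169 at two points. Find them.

(0, −13) and (12, −5)

From the line, v = (−39 + 2u)/3. Substituting:
13u² − 156u = 0  ⟹  u² − 12u = 0
u = 12 or u = 0, giving (12, −5) and (0, −13).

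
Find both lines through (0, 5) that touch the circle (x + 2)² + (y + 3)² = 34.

3x − 5y = −25 and 5x + 3y = 15

Let a tangent through (0, 5) have slope m. Its distance from (−2, −3) must equal √34:
[m·(−2) − (−8)]² = 34(m² + 1)
15m² + 16m − 15 = 0, so m = 3/5 or m = −5/3.
Through (0, 5) these give 3x − 5y = −25 and 5x + 3y = 15.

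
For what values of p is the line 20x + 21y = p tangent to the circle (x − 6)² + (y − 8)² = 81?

p = 27 or p = 549

For a tangent, require d(centre, line) = r = 9.
|20·6 + 21·8 − p| / √841 = 9
|p − (288)| = 9·29, so p = 549 or p = 27.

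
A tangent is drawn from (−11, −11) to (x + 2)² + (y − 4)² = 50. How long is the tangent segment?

Centre (−2, 4), r² = 50. |PO|² = (−9)² + (−15)² = 306.
Power of the point: PT² = |PO|² − r² = 256, so PT = 16.

16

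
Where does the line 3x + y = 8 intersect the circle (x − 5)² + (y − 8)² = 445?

(−6, 26) and (7, −13)

Express y = −3x + 8 and substitute into the circle:
10x² − 10x − 420 = 0  ⟹  x² − x − 42 = 0
x = 7 or x = −6, giving (7, −13) and (−6, 26).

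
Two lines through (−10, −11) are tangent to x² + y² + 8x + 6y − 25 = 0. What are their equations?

A line y − (−11) = m(x − (−10)) is tangent when its distance from (−4, −3) is 5√2:
[m·(6) − (8)]² = 50(m² + 1)
7m² + 48m − 7 = 0, so m = −7 or m = 1/7.
Through (−10, −11) these give 7x + y = −81 and x − 7y = 67.

7x + y = −81 and x − 7y = 67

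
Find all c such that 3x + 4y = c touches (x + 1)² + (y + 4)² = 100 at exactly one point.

Tangency holds when the distance from the centre (−1, −4) to the line equals the radius 10:
|3·(−1) + 4·(−4) − c| / √25 = 10
|c − (−19)| = 10·5, so c = 31 or c = −69.

c = −69 or c = 31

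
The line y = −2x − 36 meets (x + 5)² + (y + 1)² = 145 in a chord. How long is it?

Substitute y = −2x − 36:
5x² + 150x + 1105 = 0  ⟹  x² + 30x + 221 = 0
x = −13 or x = −17, giving (−13, −10) and (−17, −2).
Chord length = distance between (−13, −10) and (−17, −2) = √80 = 4√5.

4√5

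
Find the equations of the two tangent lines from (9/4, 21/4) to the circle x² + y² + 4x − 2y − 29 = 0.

Write the tangent as mx − y + (21/4 − m·(9/4)) = 0 and set its distance from the centre to √34:
[m·(−17/4) − (−17/4)]² = 34(m² + 1)
15m² + 34m + 15 = 0, so m = −5/3 or m = −3/5.
Through (9/4, 21/4) these give 5x + 3y = 27 and 3x + 5y = 33.

5x + 3y = 27 and 3x + 5y = 33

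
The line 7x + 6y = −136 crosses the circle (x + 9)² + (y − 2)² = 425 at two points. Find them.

Express y = (−136 − 7x)/6 and substitute into the circle:
85x² + 2720x + 9520 = 0  ⟹  x² + 32x + 112 = 0
x = −4 or x = −28, giving (−4, −18) and (−28, 10).

(−28, 10) and (−4, −18)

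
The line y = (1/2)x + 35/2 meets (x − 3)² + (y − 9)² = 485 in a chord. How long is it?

The distance from (3, 9) to the line is 20/√5, and r² = 485.
Half the chord is √(r² − d²) = √(405), so the full chord is 18√5.

18√5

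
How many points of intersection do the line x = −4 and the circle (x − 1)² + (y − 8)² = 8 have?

Centre (1, 8), r² = 8. Distance² from centre to line = (5)² = 25.
Since d² > r², the line lies outside the circle.

0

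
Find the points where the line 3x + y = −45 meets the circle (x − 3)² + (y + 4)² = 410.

Express y = −3x − 45 and substitute into the circle:
10x² + 240x + 1280 = 0  ⟹  x² + 24x + 128 = 0
x = −8 or x = −16, giving (−8, −21) and (−16, 3).

(−16, 3) and (−8, −21)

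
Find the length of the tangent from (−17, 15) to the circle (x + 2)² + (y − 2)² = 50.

2√86

Centre (−2, 2), r² = 50. |PO|² = (−15)² + (13)² = 394.
By the tangent–radius right angle, tangent length = √(|PO|² − r²) = √344 = 2√86.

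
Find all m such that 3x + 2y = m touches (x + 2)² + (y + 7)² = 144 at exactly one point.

Tangency holds when the distance from the centre (−2, −7) to the line equals the radius 12:
|3·(−2) + 2·(−7) − m| / √13 = 12
|m − (−20)| = 12√13.

m = −20 ± 12√13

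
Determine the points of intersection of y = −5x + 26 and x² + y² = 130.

Substitute y = −5x + 26:
26x² − 260x + 546 = 0  ⟹  x² − 10x + 21 = 0
x = 7 or x = 3, giving (7, −9) and (3, 11).

(3, 11) and (7, −9)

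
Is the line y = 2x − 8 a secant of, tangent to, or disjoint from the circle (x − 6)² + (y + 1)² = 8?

Substituting the line into the circle gives 5x² − 40x + 77 = 0.
Δ = 1600 − 1540 = 60.
Two real roots: the line is a secant.

secant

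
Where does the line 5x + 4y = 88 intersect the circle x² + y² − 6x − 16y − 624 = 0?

(−8, 32) and (24, −8)

Substitute y = (88 − 5x)/4:
41x² − 656x − 7872 = 0  ⟹  x² − 16x − 192 = 0
x = 24 or x = −8, giving (24, −8) and (−8, 32).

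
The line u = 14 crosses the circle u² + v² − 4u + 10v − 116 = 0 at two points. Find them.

The line gives u = 14. Substituting into the circle:
v² + 10v + 24 = 0
v = −4 or v = −6, giving (14, −4) and (14, −6).

(14, −6) and (14, −4)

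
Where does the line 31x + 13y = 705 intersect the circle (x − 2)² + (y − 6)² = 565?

(11, 28) and (24, −3)

From the line, y = (705 − 31x)/13. Substituting:
1130x² − 39550x + 298320 = 0  ⟹  x² − 35x + 264 = 0
x = 24 or x = 11, giving (24, −3) and (11, 28).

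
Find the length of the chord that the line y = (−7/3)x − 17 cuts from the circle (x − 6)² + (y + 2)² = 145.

√58

Centre (6, −2), r² = 145. Perpendicular distance d from centre to line = |87| / √58 = 87/√58.
Half the chord is √(r² − d²) = √(29/2), so the full chord is √58.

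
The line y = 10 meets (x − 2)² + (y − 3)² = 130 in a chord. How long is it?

18

Express y = 10 and substitute into the circle:
x² − 4x − 77 = 0
x = 11 or x = −7, giving (11, 10) and (−7, 10).
Chord length = distance between (11, 10) and (−7, 10) = √324 = 18.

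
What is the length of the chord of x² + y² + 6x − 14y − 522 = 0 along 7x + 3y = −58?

Express y = (−58 − 7x)/3 and substitute into the circle:
58x² + 1160x + 1102 = 0  ⟹  x² + 20x + 19 = 0
x = −1 or x = −19, giving (−1, −17) and (−19, 25).
Chord length = distance between (−1, −17) and (−19, 25) = √2088 = 6√58.

6√58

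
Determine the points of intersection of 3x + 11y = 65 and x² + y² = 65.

From the line, y = (65 − 3x)/11. Substituting:
130x² − 390x − 3640 = 0  ⟹  x² − 3x − 28 = 0
x = 7 or x = −4, giving (7, 4) and (−4, 7).

(−4, 7) and (7, 4)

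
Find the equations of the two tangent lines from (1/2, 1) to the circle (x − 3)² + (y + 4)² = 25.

y = 1 and 4x − 3y = −1

Let a tangent through (1/2, 1) have slope m. Its distance from (3, −4) must equal 5:
[m·(5/2) − (−5)]² = 25(m² + 1)
3m² − 4m = 0, so m = 0 or m = 4/3.
Through (1/2, 1) these give y = 1 and 4x − 3y = −1.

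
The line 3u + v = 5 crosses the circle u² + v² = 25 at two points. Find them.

Substitute v = −3u + 5:
10u² − 30u = 0  ⟹  u² − 3u = 0
u = 3 or u = 0, giving (3, −4) and (0, 5).

(0, 5) and (3, −4)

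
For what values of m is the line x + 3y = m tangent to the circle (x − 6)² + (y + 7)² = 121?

m = −15 ± 11√10

Tangency holds when the distance from the centre (6, −7) to the line equals the radius 11:
|1·6 + 3·(−7) − m| / √10 = 11
|m − (−15)| = 11√10.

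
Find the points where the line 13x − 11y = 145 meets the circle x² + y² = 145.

Substitute y = (−145 + 13x)/11:
290x² − 3770x + 3480 = 0  ⟹  x² − 13x + 12 = 0
x = 12 or x = 1, giving (12, 1) and (1, −12).

(1, −12) and (12, 1)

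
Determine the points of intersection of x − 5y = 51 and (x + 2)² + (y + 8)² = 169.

Express y = (−51 + x)/5 and substitute into the circle:
26x² + 78x − 4004 = 0  ⟹  x² + 3x − 154 = 0
x = 11 or x = −14, giving (11, −8) and (−14, −13).

(−14, −13) and (11, −8)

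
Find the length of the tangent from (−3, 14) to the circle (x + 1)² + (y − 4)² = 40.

8

With centre O = (−1, 4), |OP|² = 104 and r² = 40.
Power of the point: PT² = |PO|² − r² = 64, so PT = 8.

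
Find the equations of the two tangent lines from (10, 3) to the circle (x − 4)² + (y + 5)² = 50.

A line y − (3) = m(x − (10)) is tangent when its distance from (4, −5) is 5√2:
[m·(−6) − (−8)]² = 50(m² + 1)
7m² + 48m − 7 = 0, so m = −7 or m = 1/7.
With m = −7: 7x + y = 73. With m = 1/7: x − 7y = −11.

7x + y = 73 and x − 7y = −11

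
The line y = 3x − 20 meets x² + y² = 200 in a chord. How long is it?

8√10

Express y = 3x − 20 and substitute into the circle:
10x² − 120x + 200 = 0  ⟹  x² − 12x + 20 = 0
x = 10 or x = 2, giving (10, 10) and (2, −14).
|(10, 10) − (2, −14)| = √((8)² + (24)²) = 8√10.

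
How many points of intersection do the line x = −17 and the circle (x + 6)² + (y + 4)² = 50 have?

Substituting the line into the circle gives y² + 8y + 87 = 0.
Discriminant = (8)² − 4·1·(87) = −284 < 0.
No real roots: the line does not meet the circle.

0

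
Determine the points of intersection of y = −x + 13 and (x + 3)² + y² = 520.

Express y = −x + 13 and substitute into the circle:
2x² − 20x − 342 = 0  ⟹  x² − 10x − 171 = 0
x = 19 or x = −9, giving (19, −6) and (−9, 22).

(−9, 22) and (19, −6)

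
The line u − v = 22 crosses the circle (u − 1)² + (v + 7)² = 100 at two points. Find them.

(7, −15) and (9, −13)

From the line, v = u − 22. Substituting:
2u² − 32u + 126 = 0  ⟹  u² − 16u + 63 = 0
u = 9 or u = 7, giving (9, −13) and (7, −15).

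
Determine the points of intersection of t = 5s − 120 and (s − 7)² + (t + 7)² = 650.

Express t = 5s − 120 and substitute into the circle:
26s² − 1144s + 12168 = 0  ⟹  s² − 44s + 468 = 0
s = 26 or s = 18, giving (26, 10) and (18, −30).

(18, −30) and (26, 10)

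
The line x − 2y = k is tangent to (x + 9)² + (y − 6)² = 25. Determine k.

Tangency holds when the distance from the centre (−9, 6) to the line equals the radius 5:
|1·(−9) − 2·6 − k| / √5 = 5
|k − (−21)| = 5√5.

k = −21 ± 5√5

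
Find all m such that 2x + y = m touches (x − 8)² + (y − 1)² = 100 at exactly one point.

For a tangent, require d(centre, line) = r = 10.
|2·8 + 1·1 − m| / √5 = 10
|m − (17)| = 10√5.

m = 17 ± 10√5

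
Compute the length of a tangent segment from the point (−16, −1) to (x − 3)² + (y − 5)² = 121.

2√69

With centre O = (3, 5), |OP|² = 397 and r² = 121.
By the tangent–radius right angle, tangent length = √(|PO|² − r²) = √276 = 2√69.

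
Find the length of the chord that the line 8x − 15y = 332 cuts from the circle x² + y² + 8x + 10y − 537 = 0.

Substitute y = (−332 + 8x)/15:
289x² − 2312x − 60401 = 0  ⟹  x² − 8x − 209 = 0
x = 19 or x = −11, giving (19, −12) and (−11, −28).
|(19, −12) − (−11, −28)| = √((30)² + (16)²) = 34.

34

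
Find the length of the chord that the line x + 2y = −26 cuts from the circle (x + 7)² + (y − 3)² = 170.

The distance from (−7, 3) to the line is 25/√5, and r² = 170.
Half the chord is √(r² − d²) = √(45), so the full chord is 6√5.

6√5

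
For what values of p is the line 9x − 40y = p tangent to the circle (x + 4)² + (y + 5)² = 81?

p = −205 or p = 533

For a tangent, require d(centre, line) = r = 9.
|9·(−4) − 40·(−5) − p| / √1681 = 9
|p − (164)| = 9·41, so p = 533 or p = −205.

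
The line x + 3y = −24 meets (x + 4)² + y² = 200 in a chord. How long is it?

Centre (−4, 0), r² = 200. Perpendicular distance d from centre to line = |20| / √10 = 20/√10.
Half the chord is √(r² − d²) = √(160), so the full chord is 8√10.

8√10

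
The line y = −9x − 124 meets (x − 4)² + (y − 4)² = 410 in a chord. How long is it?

2√82

Centre (4, 4), r² = 410. Perpendicular distance d from centre to line = |164| / √82 = 164/√82.
Half the chord is √(r² − d²) = √(82), so the full chord is 2√82.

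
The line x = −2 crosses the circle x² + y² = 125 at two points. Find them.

(−2, −11) and (−2, 11)

The line gives x = −2. Substituting into the circle:
y² − 121 = 0
y = 11 or y = −11, giving (−2, 11) and (−2, −11).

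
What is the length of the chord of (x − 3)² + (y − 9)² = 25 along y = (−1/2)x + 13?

Substitute y = (26 − x)/2:
5x² − 40x = 0  ⟹  x² − 8x = 0
x = 8 or x = 0, giving (8, 9) and (0, 13).
|(8, 9) − (0, 13)| = √((8)² + (−4)²) = 4√5.

4√5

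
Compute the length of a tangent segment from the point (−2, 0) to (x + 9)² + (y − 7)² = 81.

The centre is (−9, 7) and r = 9. The square of the distance from P to the centre is 49 + 49 = 98.
The tangent meets the radius at right angles, so tangent² = |PO|² − r² = 98 − 81 = 17.

√17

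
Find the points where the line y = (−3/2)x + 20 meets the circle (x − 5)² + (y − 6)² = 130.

Substitute y = (40 − 3x)/2:
13x² − 208x + 364 = 0  ⟹  x² − 16x + 28 = 0
x = 14 or x = 2, giving (14, −1) and (2, 17).

(2, 17) and (14, −1)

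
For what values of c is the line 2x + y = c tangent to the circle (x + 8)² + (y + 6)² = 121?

c = −22 ± 11√5

The line touches the circle iff its distance from (−8, −6) is 11:
|2·(−8) + 1·(−6) − c| / √5 = 11
|c − (−22)| = 11√5.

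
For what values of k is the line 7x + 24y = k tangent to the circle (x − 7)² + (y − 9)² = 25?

k = 140 or k = 390

Tangency holds when the distance from the centre (7, 9) to the line equals the radius 5:
|7·7 + 24·9 − k| / √625 = 5
|k − (265)| = 5·25, so k = 390 or k = 140.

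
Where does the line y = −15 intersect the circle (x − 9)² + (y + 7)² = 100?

Express y = −15 and substitute into the circle:
x² − 18x + 45 = 0
x = 15 or x = 3, giving (15, −15) and (3, −15).

(3, −15) and (15, −15)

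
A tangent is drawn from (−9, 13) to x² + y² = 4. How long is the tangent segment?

√246

Centre (0, 0), r² = 4. |PO|² = (−9)² + (13)² = 250.
The tangent meets the radius at right angles, so tangent² = |PO|² − r² = 250 − 4 = 246.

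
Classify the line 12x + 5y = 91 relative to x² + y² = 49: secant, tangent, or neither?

tangent

Substituting the line into the circle gives 169x² − 2184x + 7056 = 0.
Discriminant = (−2184)² − 4·169·(7056) = 0.
A repeated root: the line is tangent.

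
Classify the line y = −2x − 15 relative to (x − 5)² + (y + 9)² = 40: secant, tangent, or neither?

Substituting the line into the circle gives 5x² + 14x + 21 = 0.
Discriminant = (14)² − 4·5·(21) = −224 < 0.
No real roots: the line does not meet the circle.

neither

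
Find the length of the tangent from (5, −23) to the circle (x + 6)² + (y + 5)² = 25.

The centre is (−6, −5) and r = 5. The square of the distance from P to the centre is 121 + 324 = 445.
The tangent meets the radius at right angles, so tangent² = |PO|² − r² = 445 − 25 = 420.

2√105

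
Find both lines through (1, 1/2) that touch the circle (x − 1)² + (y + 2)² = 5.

x + 2y = 2 and x − 2y = 0

Write the tangent as mx − y + (1/2 − m·(1)) = 0 and set its distance from the centre to √5:
[m·(0) − (−5/2)]² = 5(m² + 1)
4m² − 1 = 0, so m = −1/2 or m = 1/2.
Through (1, 1/2) these give x + 2y = 2 and x − 2y = 0.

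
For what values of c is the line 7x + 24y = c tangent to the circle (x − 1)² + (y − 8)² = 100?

For a tangent, require d(centre, line) = r = 10.
|7·1 + 24·8 − c| / √625 = 10
|c − (199)| = 10·25, so c = 449 or c = −51.

c = −51 or c = 449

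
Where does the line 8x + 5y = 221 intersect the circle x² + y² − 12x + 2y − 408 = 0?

(17, 17) and (27, 1)

Substitute y = (221 − 8x)/5:
89x² − 3916x + 40851 = 0  ⟹  x² − 44x + 459 = 0
x = 27 or x = 17, giving (27, 1) and (17, 17).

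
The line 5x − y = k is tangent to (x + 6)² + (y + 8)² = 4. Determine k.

For a tangent, require d(centre, line) = r = 2.
|5·(−6) − 1·(−8) − k| / √26 = 2
|k − (−22)| = 2√26.

k = −22 ± 2√26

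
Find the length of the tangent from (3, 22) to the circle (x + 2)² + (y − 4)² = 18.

√331

With centre O = (−2, 4), |OP|² = 349 and r² = 18.
The tangent meets the radius at right angles, so tangent² = |PO|² − r² = 349 − 18 = 331.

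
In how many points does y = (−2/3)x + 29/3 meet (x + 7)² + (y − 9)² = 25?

2

Substituting the line into the circle gives 13x² + 118x + 220 = 0.
Discriminant = (118)² − 4·13·(220) = 2484 > 0.
Two real roots: the line is a secant.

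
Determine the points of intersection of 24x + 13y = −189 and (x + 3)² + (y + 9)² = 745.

(−16, 15) and (10, −33)

Express y = (−189 − 24x)/13 and substitute into the circle:
745x² + 4470x − 119200 = 0  ⟹  x² + 6x − 160 = 0
x = 10 or x = −16, giving (10, −33) and (−16, 15).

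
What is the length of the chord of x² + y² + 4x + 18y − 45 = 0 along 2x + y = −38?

Substitute y = −2x − 38:
5x² + 120x + 715 = 0  ⟹  x² + 24x + 143 = 0
x = −11 or x = −13, giving (−11, −16) and (−13, −12).
|(−11, −16) − (−13, −12)| = √((2)² + (−4)²) = 2√5.

2√5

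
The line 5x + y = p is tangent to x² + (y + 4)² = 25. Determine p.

The line touches the circle iff its distance from (0, −4) is 5:
|5·0 + 1·(−4) − p| / √26 = 5
|p − (−4)| = 5√26.

p = −4 ± 5√26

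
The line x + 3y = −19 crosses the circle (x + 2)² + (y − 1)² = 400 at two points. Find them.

(−22, 1) and (14, −11)

Substitute y = (−19 − x)/3:
10x² + 80x − 3080 = 0  ⟹  x² + 8x − 308 = 0
x = 14 or x = −22, giving (14, −11) and (−22, 1).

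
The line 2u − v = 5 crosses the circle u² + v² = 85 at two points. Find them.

From the line, v = 2u − 5. Substituting:
5u² − 20u − 60 = 0  ⟹  u² − 4u − 12 = 0
u = 6 or u = −2, giving (6, 7) and (−2, −9).

(−2, −9) and (6, 7)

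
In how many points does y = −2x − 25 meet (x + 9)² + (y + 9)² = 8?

d² = (2·(−9) + 1·(−9) − (−25))²/5 = 4/5; r² = 8.
Since d² < r², the line cuts the circle twice.

2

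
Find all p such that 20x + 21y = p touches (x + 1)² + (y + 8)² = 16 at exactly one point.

For a tangent, require d(centre, line) = r = 4.
|20·(−1) + 21·(−8) − p| / √841 = 4
|p − (−188)| = 4·29, so p = −72 or p = −304.

p = −304 or p = −72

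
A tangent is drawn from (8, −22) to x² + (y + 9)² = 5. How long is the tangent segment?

2√57

The centre is (0, −9) and r = √5. The square of the distance from P to the centre is 64 + 169 = 233.
By the tangent–radius right angle, tangent length = √(|PO|² − r²) = √228 = 2√57.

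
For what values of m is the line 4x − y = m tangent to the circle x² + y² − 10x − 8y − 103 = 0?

m = 16 ± 12√17

For a tangent, require d(centre, line) = r = 12.
|4·5 − 1·4 − m| / √17 = 12
|m − (16)| = 12√17.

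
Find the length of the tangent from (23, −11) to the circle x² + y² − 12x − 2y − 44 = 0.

4√22

Centre (6, 1), r² = 81. |PO|² = (17)² + (−12)² = 433.
Power of the point: PT² = |PO|² − r² = 352, so PT = 4√22.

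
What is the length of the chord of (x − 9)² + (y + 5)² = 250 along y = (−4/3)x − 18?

From the line, y = (−54 − 4x)/3. Substituting:
25x² + 150x = 0  ⟹  x² + 6x = 0
x = 0 or x = −6, giving (0, −18) and (−6, −10).
|(0, −18) − (−6, −10)| = √((6)² + (−8)²) = 10.

10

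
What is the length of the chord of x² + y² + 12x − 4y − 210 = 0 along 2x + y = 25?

The distance from (−6, 2) to the line is 35/√5, and r² = 250.
Half the chord is √(r² − d²) = √(5), so the full chord is 2√5.

2√5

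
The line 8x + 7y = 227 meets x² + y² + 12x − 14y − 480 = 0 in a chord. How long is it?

2√113

From the line, y = (227 − 8x)/7. Substituting:
113x² − 2260x + 5763 = 0  ⟹  x² − 20x + 51 = 0
x = 17 or x = 3, giving (17, 13) and (3, 29).
|(17, 13) − (3, 29)| = √((14)² + (−16)²) = 2√113.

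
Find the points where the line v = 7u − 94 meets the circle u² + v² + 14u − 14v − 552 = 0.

(12, −10) and (16, 18)

Express v = 7u − 94 and substitute into the circle:
50u² − 1400u + 9600 = 0  ⟹  u² − 28u + 192 = 0
u = 16 or u = 12, giving (16, 18) and (12, −10).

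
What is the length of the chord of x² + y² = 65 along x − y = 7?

The distance from (0, 0) to the line is 7/√2, and r² = 65.
Chord = 2√(r² − d²) = 2·√(81/2) = 9√2.

9√2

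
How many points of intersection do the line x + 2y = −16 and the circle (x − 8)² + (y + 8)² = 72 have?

2

Substituting the line into the circle gives 5x² − 64x − 32 = 0.
Discriminant = (−64)² − 4·5·(−32) = 4736 > 0.
Two real roots: the line is a secant.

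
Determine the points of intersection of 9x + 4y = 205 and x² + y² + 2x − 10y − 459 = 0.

(13, 22) and (21, 4)

From the line, y = (205 − 9x)/4. Substituting:
97x² − 3298x + 26481 = 0  ⟹  x² − 34x + 273 = 0
x = 21 or x = 13, giving (21, 4) and (13, 22).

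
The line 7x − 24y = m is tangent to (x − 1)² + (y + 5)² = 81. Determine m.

m = −98 or m = 352

Tangency holds when the distance from the centre (1, −5) to the line equals the radius 9:
|7·1 − 24·(−5) − m| / √625 = 9
|m − (127)| = 9·25, so m = 352 or m = −98.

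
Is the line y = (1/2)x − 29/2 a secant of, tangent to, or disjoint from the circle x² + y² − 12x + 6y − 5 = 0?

d² = (1·6 − 2·(−3) − (29))²/5 = 289/5; r² = 50.
Since d² > r², the line lies outside the circle.

disjoint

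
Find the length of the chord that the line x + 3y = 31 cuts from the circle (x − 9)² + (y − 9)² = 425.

Express y = (31 − x)/3 and substitute into the circle:
10x² − 170x − 3080 = 0  ⟹  x² − 17x − 308 = 0
x = 28 or x = −11, giving (28, 1) and (−11, 14).
Chord length = distance between (28, 1) and (−11, 14) = √1690 = 13√10.

13√10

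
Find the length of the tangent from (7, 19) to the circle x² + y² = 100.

√310

The centre is (0, 0) and r = 10. The square of the distance from P to the centre is 49 + 361 = 410.
By the tangent–radius right angle, tangent length = √(|PO|² − r²) = √310.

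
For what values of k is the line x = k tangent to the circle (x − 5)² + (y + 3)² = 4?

k = 3 or k = 7

For a tangent, require d(centre, line) = r = 2.
|1·5 + 0·(−3) − k| / √1 = 2
|k − (5)| = 2, so k = 7 or k = 3.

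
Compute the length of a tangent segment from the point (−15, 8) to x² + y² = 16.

With centre O = (0, 0), |OP|² = 289 and r² = 16.
Power of the point: PT² = |PO|² − r² = 273, so PT = √273.

√273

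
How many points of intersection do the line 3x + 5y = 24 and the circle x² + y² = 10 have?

0

Substituting the line into the circle gives 34x² − 144x + 326 = 0.
Discriminant = (−144)² − 4·34·(326) = −23600 < 0.
No real roots: the line does not meet the circle.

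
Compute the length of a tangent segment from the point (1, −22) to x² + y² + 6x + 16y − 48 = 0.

With centre O = (−3, −8), |OP|² = 212 and r² = 121.
Power of the point: PT² = |PO|² − r² = 91, so PT = √91.

√91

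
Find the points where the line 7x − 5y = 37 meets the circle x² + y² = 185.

From the line, y = (−37 + 7x)/5. Substituting:
74x² − 518x − 3256 = 0  ⟹  x² − 7x − 44 = 0
x = 11 or x = −4, giving (11, 8) and (−4, −13).

(−4, −13) and (11, 8)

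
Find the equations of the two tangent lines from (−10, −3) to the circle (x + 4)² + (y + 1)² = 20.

Write the tangent as mx − y + (−3 − m·(−10)) = 0 and set its distance from the centre to 2√5:
[m·(6) − (2)]² = 20(m² + 1)
2m² − 3m − 2 = 0, so m = 2 or m = −1/2.
With m = 2: 2x − y = −17. With m = −1/2: x + 2y = −16.

2x − y = −17 and x + 2y = −16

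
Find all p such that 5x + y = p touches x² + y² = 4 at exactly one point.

The line touches the circle iff its distance from (0, 0) is 2:
|5·0 + 1·0 − p| / √26 = 2
|p| = 2√26.

p = ±2√26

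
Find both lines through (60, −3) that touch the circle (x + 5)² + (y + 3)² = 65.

Write the tangent as mx − y + (−3 − m·(60)) = 0 and set its distance from the centre to √65:
[m·(−65) − (0)]² = 65(m² + 1)
64m² − 1 = 0, so m = −1/8 or m = 1/8.
Through (60, −3) these give x + 8y = 36 and x − 8y = 84.

x + 8y = 36 and x − 8y = 84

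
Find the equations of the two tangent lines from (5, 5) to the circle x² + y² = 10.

3x − y = 10 and x − 3y = −10

Let a tangent through (5, 5) have slope m. Its distance from (0, 0) must equal √10:
(−5m − (−5))² = 10(m² + 1)
3m² − 10m + 3 = 0, so m = 3 or m = 1/3.
Through (5, 5) these give 3x − y = 10 and x − 3y = −10.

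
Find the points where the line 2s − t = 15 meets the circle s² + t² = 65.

(4, −7) and (8, 1)

Substitute t = 2s − 15:
5s² − 60s + 160 = 0  ⟹  s² − 12s + 32 = 0
s = 8 or s = 4, giving (8, 1) and (4, −7).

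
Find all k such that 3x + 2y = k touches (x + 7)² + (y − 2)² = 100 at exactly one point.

For a tangent, require d(centre, line) = r = 10.
|3·(−7) + 2·2 − k| / √13 = 10
|k − (−17)| = 10√13.

k = −17 ± 10√13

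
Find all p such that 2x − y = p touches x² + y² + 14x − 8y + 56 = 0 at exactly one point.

For a tangent, require d(centre, line) = r = 3.
|2·(−7) − 1·4 − p| / √5 = 3
|p − (−18)| = 3√5.

p = −18 ± 3√5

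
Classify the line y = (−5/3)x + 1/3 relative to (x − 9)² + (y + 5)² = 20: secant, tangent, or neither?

neither

d² = (5·9 + 3·(−5) − (1))²/34 = 841/34; r² = 20.
Since d² > r², the line lies outside the circle.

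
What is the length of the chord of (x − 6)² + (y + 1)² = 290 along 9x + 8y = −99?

2√145

From the line, y = (−99 − 9x)/8. Substituting:
145x² + 870x − 7975 = 0  ⟹  x² + 6x − 55 = 0
x = 5 or x = −11, giving (5, −18) and (−11, 0).
Chord length = distance between (5, −18) and (−11, 0) = √580 = 2√145.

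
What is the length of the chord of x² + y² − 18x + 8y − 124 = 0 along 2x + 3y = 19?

Express y = (19 − 2x)/3 and substitute into the circle:
13x² − 286x − 299 = 0  ⟹  x² − 22x − 23 = 0
x = 23 or x = −1, giving (23, −9) and (−1, 7).
Chord length = distance between (23, −9) and (−1, 7) = √832 = 8√13.

8√13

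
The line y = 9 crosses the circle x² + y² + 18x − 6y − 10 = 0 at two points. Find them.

Substitute y = 9:
x² + 18x + 17 = 0
x = −1 or x = −17, giving (−1, 9) and (−17, 9).

(−17, 9) and (−1, 9)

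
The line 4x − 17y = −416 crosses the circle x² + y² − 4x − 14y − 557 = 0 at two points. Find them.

(−19, 20) and (15, 28)

From the line, y = (416 + 4x)/17. Substituting:
305x² + 1220x − 86925 = 0  ⟹  x² + 4x − 285 = 0
x = 15 or x = −19, giving (15, 28) and (−19, 20).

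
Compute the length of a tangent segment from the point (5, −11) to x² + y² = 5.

With centre O = (0, 0), |OP|² = 146 and r² = 5.
By the tangent–radius right angle, tangent length = √(|PO|² − r²) = √141.

√141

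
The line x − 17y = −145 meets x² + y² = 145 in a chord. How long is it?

From the line, y = (145 + x)/17. Substituting:
290x² + 290x − 20880 = 0  ⟹  x² + x − 72 = 0
x = 8 or x = −9, giving (8, 9) and (−9, 8).
|(8, 9) − (−9, 8)| = √((17)² + (1)²) = √290.

√290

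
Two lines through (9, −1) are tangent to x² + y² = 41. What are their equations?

4x − 5y = 41 and 5x + 4y = 41

A line y − (−1) = m(x − (9)) is tangent when its distance from (0, 0) is √41:
(−9m − (1))² = 41(m² + 1)
20m² + 9m − 20 = 0, so m = 4/5 or m = −5/4.
With m = 4/5: 4x − 5y = 41. With m = −5/4: 5x + 4y = 41.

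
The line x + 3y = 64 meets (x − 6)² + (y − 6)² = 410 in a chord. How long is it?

Substitute y = (64 − x)/3:
10x² − 200x − 1250 = 0  ⟹  x² − 20x − 125 = 0
x = 25 or x = −5, giving (25, 13) and (−5, 23).
|(25, 13) − (−5, 23)| = √((30)² + (−10)²) = 10√10.

10√10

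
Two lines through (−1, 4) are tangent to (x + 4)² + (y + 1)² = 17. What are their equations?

Write the tangent as mx − y + (4 − m·(−1)) = 0 and set its distance from the centre to √17:
(−3m − (−5))² = 17(m² + 1)
4m² + 15m − 4 = 0, so m = −4 or m = 1/4.
With m = −4: 4x + y = 0. With m = 1/4: x − 4y = −17.

4x + y = 0 and x − 4y = −17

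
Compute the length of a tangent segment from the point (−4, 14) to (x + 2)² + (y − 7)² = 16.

√37

Centre (−2, 7), r² = 16. |PO|² = (−2)² + (7)² = 53.
The tangent meets the radius at right angles, so tangent² = |PO|² − r² = 53 − 16 = 37.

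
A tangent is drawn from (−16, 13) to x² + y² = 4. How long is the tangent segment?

The centre is (0, 0) and r = 2. The square of the distance from P to the centre is 256 + 169 = 425.
By the tangent–radius right angle, tangent length = √(|PO|² − r²) = √421.

√421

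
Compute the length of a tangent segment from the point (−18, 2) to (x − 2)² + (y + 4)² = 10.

√426

With centre O = (2, −4), |OP|² = 436 and r² = 10.
Power of the point: PT² = |PO|² − r² = 426, so PT = √426.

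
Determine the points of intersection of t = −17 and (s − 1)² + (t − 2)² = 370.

(−2, −17) and (4, −17)

Substitute t = −17:
s² − 2s − 8 = 0
s = 4 or s = −2, giving (4, −17) and (−2, −17).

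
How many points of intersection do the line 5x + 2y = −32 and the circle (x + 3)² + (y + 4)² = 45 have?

2

Centre (−3, −4), r² = 45. Distance² from centre to line = (9)²/29 = 81/29.
Since d² < r², the line cuts the circle twice.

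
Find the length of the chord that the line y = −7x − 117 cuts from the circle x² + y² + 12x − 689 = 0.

35√2

Express y = −7x − 117 and substitute into the circle:
50x² + 1650x + 13000 = 0  ⟹  x² + 33x + 260 = 0
x = −13 or x = −20, giving (−13, −26) and (−20, 23).
Chord length = distance between (−13, −26) and (−20, 23) = √2450 = 35√2.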